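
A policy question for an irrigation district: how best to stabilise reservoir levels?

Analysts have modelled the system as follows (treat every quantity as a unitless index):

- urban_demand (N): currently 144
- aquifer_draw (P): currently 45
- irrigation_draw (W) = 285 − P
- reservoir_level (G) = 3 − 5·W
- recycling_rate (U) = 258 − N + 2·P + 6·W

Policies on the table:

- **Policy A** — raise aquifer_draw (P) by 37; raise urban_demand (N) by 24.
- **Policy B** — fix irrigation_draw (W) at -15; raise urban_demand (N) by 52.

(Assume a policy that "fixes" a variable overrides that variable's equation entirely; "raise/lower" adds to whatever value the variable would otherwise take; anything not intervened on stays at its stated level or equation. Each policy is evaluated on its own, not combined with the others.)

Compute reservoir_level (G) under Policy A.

Policy A (P + 37, N + 24):
  P = 45 + 37 = 82
  W = 285 − 82 = 203
  G = 3 − 5·203 = -1012

-1012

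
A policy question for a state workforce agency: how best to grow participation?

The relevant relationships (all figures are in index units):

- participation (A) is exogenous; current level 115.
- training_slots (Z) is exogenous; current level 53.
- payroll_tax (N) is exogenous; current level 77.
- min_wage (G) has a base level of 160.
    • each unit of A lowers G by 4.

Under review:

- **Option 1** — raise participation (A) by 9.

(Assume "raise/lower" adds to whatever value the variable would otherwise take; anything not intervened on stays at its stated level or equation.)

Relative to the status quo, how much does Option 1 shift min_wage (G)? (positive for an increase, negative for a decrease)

Baseline:
  A = 115
  G = 160 − 4·115 = -300
Option 1 (A + 9):
  A = 115 + 9 = 124
  G = 160 − 4·124 = -336
Change in G: -336 − (-300) = -36

-36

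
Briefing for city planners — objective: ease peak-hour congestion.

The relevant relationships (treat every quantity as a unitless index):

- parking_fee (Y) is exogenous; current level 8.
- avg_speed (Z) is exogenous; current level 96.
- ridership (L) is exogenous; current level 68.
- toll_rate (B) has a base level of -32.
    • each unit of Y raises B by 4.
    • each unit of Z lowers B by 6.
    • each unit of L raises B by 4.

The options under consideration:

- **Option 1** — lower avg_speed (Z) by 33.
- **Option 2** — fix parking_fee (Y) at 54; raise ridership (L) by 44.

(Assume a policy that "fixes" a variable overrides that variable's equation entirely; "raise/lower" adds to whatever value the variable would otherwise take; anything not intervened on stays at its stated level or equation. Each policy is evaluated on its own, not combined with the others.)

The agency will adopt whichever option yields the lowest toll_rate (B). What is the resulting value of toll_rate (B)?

Option 1 (Z − 33):
  Y = 8
  Z = 96 − 33 = 63
  L = 68
  B = -32 + 4·8 − 6·63 + 4·68 = -106
Option 2 (Y := 54, L + 44):
  Y = 54
  Z = 96
  L = 68 + 44 = 112
  B = -32 + 4·54 − 6·96 + 4·112 = 56
Comparing — Option 1: B=-106, Option 2: B=56. Lowest is -106 (Option 1).

-106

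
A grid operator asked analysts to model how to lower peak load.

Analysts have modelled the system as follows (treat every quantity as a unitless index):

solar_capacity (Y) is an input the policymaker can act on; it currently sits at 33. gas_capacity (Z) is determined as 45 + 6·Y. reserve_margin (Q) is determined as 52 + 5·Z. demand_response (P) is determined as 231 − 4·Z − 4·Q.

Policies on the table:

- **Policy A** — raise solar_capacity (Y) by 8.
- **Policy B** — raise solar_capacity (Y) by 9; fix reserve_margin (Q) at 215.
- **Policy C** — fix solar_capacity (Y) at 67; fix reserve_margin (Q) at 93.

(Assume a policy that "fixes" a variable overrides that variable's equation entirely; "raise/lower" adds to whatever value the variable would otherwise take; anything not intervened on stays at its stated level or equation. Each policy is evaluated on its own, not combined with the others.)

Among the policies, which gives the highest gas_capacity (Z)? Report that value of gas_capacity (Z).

447

Policy A (Y + 8):
  Y = 33 + 8 = 41
  Z = 45 + 6·41 = 291
Policy B (Y + 9, Q := 215):
  Y = 33 + 9 = 42
  Z = 45 + 6·42 = 297
Policy C (Y := 67, Q := 93):
  Y = 67
  Z = 45 + 6·67 = 447
Comparing — Policy A: Z=291, Policy B: Z=297, Policy C: Z=447. Highest is 447 (Policy C).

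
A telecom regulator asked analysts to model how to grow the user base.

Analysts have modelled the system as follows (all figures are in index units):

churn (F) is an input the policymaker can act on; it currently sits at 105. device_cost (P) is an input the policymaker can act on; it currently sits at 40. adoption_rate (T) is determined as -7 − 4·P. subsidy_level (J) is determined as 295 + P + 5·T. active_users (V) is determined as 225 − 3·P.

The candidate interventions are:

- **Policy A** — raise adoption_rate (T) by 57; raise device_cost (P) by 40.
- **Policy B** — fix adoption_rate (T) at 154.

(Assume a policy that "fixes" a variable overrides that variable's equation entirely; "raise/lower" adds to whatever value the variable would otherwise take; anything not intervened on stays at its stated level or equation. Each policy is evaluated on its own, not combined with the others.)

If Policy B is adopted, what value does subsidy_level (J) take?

1105

Policy B (T := 154):
  P = 40
  T = 154
  J = 295 + 40 + 5·154 = 1105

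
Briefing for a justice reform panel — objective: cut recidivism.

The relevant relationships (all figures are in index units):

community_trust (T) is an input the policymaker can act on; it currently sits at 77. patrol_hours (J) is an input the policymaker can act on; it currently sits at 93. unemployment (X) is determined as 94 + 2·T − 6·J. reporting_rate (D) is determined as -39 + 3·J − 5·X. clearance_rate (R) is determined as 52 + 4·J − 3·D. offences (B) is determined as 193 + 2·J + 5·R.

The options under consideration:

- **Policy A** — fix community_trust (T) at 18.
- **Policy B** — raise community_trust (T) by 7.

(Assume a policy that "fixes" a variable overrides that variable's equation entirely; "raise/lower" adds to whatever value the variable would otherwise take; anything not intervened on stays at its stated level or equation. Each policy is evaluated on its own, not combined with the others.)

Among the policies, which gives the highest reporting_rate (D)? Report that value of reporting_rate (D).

2380

Policy A (T := 18):
  T = 18
  J = 93
  X = 94 + 2·18 − 6·93 = -428
  D = -39 + 3·93 − 5·(-428) = 2380
Policy B (T + 7):
  T = 77 + 7 = 84
  J = 93
  X = 94 + 2·84 − 6·93 = -296
  D = -39 + 3·93 − 5·(-296) = 1720
Comparing — Policy A: D=2380, Policy B: D=1720. Highest is 2380 (Policy A).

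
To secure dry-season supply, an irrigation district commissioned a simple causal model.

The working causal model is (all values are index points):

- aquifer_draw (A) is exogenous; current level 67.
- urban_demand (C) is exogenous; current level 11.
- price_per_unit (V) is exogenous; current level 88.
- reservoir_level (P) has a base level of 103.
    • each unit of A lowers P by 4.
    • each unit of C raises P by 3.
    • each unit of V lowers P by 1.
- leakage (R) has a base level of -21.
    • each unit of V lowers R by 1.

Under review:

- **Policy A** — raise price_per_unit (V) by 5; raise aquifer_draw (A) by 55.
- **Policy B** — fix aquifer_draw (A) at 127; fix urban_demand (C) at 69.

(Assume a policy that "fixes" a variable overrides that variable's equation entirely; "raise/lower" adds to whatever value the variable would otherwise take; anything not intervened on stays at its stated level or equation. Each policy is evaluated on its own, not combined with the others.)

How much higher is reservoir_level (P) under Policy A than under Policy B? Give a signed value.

Policy A (V + 5, A + 55):
  A = 67 + 55 = 122
  C = 11
  V = 88 + 5 = 93
  P = 103 − 4·122 + 3·11 − 93 = -445
Policy B (A := 127, C := 69):
  A = 127
  C = 69
  V = 88
  P = 103 − 4·127 + 3·69 − 88 = -286
P: -445 − (-286) = -159

-159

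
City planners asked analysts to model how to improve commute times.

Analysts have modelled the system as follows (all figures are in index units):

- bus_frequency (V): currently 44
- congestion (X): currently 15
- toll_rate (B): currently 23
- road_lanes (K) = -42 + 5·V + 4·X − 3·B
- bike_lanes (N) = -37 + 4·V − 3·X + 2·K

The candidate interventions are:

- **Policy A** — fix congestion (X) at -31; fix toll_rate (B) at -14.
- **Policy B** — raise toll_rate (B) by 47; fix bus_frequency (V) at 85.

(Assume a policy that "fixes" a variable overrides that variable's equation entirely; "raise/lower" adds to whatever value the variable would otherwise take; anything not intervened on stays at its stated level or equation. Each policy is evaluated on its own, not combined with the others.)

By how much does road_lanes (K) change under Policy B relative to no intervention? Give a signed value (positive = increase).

64

Baseline:
  V = 44
  X = 15
  B = 23
  K = -42 + 5·44 + 4·15 − 3·23 = 169
Policy B (B + 47, V := 85):
  V = 85
  X = 15
  B = 23 + 47 = 70
  K = -42 + 5·85 + 4·15 − 3·70 = 233
Change in K: 233 − 169 = 64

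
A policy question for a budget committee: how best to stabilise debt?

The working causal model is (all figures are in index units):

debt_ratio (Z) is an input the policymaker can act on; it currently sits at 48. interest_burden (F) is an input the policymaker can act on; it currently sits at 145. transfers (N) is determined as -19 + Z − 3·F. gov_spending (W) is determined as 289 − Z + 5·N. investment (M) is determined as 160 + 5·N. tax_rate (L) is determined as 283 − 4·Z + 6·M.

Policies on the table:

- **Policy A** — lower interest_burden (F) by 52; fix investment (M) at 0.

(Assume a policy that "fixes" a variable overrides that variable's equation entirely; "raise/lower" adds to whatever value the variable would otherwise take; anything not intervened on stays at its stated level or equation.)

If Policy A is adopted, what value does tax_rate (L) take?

Policy A (F − 52, M := 0):
  Z = 48
  F = 145 − 52 = 93
  N = -19 + 48 − 3·93 = -250
  M = 0
  L = 283 − 4·48 + 6·0 = 91

91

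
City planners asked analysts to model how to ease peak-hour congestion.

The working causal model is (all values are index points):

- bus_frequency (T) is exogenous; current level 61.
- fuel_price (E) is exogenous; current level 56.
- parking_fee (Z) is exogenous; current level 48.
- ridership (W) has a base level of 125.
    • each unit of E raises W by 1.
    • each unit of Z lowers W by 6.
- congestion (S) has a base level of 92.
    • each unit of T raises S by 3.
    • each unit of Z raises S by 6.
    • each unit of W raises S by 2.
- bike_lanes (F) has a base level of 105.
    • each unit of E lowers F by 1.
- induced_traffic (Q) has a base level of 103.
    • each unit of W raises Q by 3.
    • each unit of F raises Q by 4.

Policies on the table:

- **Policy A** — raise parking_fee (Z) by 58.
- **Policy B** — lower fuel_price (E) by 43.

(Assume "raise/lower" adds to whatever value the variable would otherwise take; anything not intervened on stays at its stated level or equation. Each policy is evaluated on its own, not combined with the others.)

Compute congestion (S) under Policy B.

263

Policy B (E − 43):
  T = 61
  E = 56 − 43 = 13
  Z = 48
  W = 125 + 13 − 6·48 = -150
  S = 92 + 3·61 + 6·48 + 2·(-150) = 263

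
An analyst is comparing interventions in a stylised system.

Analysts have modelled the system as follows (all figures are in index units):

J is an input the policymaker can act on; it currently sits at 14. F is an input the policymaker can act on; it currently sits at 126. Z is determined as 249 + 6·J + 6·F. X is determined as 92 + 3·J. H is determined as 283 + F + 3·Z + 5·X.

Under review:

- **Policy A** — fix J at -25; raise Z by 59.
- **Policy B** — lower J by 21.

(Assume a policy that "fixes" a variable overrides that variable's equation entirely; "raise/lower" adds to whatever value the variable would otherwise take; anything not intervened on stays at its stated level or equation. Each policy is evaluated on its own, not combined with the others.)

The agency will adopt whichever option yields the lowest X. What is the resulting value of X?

17

Policy A (J := -25, Z + 59):
  J = -25
  X = 92 + 3·(-25) = 17
Policy B (J − 21):
  J = 14 − 21 = -7
  X = 92 + 3·(-7) = 71
Comparing — Policy A: X=17, Policy B: X=71. Lowest is 17 (Policy A).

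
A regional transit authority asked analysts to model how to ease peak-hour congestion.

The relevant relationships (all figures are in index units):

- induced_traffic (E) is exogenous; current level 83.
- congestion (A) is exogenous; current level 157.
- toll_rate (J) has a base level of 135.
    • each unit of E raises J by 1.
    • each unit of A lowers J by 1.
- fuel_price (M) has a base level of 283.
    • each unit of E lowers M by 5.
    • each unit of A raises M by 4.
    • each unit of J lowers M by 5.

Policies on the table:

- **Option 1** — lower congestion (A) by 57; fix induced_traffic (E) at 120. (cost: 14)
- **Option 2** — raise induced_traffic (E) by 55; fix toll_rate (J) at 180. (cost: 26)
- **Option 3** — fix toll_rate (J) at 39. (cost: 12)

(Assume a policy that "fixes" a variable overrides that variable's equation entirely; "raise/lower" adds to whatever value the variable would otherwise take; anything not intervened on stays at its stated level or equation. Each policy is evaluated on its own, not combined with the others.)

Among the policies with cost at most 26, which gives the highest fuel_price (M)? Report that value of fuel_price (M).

301

Option 1 (A − 57, E := 120):
  E = 120
  A = 157 − 57 = 100
  J = 135 + 120 − 100 = 155
  M = 283 − 5·120 + 4·100 − 5·155 = -692
Option 2 (E + 55, J := 180):
  E = 83 + 55 = 138
  A = 157
  J = 180
  M = 283 − 5·138 + 4·157 − 5·180 = -679
Option 3 (J := 39):
  E = 83
  A = 157
  J = 39
  M = 283 − 5·83 + 4·157 − 5·39 = 301
Comparing — Option 1: M=-692, Option 2: M=-679, Option 3: M=301. Highest is 301 (Option 3).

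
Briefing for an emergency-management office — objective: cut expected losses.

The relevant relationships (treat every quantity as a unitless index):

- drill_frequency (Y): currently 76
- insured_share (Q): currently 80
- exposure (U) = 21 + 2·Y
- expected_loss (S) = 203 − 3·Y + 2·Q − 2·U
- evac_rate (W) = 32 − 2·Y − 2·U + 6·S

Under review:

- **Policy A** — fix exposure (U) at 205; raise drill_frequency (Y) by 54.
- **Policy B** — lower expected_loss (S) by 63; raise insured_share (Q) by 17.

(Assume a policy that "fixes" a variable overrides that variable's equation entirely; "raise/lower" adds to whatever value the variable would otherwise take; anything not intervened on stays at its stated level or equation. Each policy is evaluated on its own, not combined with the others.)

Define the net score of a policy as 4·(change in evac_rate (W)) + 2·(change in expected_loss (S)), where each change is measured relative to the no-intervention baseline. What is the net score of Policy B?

Baseline:
  Y = 76
  Q = 80
  U = 21 + 2·76 = 173
  S = 203 − 3·76 + 2·80 − 2·173 = -211
  W = 32 − 2·76 − 2·173 + 6·(-211) = -1732
Policy B (S − 63, Q + 17):
  Y = 76
  Q = 80 + 17 = 97
  U = 21 + 2·76 = 173
  S = 203 − 3·76 + 2·97 − 2·173 (−63 from intervention) = -240
  W = 32 − 2·76 − 2·173 + 6·(-240) = -1906
ΔW = -1906 − (-1732) = -174; ΔS = -240 − (-211) = -29
Score = 4·(-174) + 2·(-29) = -754

-754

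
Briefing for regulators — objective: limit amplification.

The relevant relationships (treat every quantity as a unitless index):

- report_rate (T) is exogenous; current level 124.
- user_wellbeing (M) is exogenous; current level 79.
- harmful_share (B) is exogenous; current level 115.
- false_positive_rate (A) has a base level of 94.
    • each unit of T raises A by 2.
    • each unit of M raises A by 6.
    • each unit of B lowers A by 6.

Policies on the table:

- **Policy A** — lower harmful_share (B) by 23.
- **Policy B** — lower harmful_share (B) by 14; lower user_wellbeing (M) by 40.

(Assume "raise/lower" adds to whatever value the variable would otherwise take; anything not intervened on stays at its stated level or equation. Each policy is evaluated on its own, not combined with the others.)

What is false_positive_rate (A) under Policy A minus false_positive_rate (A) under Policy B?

294

Policy A (B − 23):
  T = 124
  M = 79
  B = 115 − 23 = 92
  A = 94 + 2·124 + 6·79 − 6·92 = 264
Policy B (B − 14, M − 40):
  T = 124
  M = 79 − 40 = 39
  B = 115 − 14 = 101
  A = 94 + 2·124 + 6·39 − 6·101 = -30
A: 264 − (-30) = 294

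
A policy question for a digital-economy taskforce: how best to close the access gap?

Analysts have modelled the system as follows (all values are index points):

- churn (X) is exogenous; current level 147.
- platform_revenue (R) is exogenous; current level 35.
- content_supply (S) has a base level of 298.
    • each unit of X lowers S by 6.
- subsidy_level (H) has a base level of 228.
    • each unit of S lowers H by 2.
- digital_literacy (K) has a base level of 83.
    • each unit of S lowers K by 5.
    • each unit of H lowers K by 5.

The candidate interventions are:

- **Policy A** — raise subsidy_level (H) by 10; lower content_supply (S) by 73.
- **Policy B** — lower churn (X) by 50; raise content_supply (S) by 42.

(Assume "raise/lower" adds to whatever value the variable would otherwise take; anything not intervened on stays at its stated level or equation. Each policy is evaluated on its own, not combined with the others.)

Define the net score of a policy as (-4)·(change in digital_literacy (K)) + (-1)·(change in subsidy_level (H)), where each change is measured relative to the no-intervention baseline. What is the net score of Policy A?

Baseline:
  X = 147
  S = 298 − 6·147 = -584
  H = 228 − 2·(-584) = 1396
  K = 83 − 5·(-584) − 5·1396 = -3977
Policy A (H + 10, S − 73):
  X = 147
  S = 298 − 6·147 (−73 from intervention) = -657
  H = 228 − 2·(-657) (+10 from intervention) = 1552
  K = 83 − 5·(-657) − 5·1552 = -4392
ΔK = -4392 − (-3977) = -415; ΔH = 1552 − 1396 = 156
Score = (-4)·(-415) + (-1)·156 = 1504

1504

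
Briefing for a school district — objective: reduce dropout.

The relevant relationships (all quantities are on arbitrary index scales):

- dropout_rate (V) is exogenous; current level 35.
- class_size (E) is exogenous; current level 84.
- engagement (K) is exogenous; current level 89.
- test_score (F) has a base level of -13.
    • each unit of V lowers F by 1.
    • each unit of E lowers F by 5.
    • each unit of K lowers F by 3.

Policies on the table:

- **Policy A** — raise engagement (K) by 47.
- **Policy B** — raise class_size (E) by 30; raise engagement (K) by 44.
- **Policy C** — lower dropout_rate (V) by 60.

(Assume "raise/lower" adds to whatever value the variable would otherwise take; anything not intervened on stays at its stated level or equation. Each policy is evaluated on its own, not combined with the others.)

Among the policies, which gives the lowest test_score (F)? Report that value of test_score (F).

-1017

Policy A (K + 47):
  V = 35
  E = 84
  K = 89 + 47 = 136
  F = -13 − 35 − 5·84 − 3·136 = -876
Policy B (E + 30, K + 44):
  V = 35
  E = 84 + 30 = 114
  K = 89 + 44 = 133
  F = -13 − 35 − 5·114 − 3·133 = -1017
Policy C (V − 60):
  V = 35 − 60 = -25
  E = 84
  K = 89
  F = -13 − (-25) − 5·84 − 3·89 = -675
Comparing — Policy A: F=-876, Policy B: F=-1017, Policy C: F=-675. Lowest is -1017 (Policy B).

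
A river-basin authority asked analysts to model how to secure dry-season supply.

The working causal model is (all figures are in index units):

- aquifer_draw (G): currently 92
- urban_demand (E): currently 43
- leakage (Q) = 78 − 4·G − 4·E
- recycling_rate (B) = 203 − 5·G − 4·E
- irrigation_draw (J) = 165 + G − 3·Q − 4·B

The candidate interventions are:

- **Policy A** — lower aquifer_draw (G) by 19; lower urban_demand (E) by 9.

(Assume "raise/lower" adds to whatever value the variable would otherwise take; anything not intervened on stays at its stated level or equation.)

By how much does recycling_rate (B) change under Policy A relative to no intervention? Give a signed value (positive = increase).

Baseline:
  G = 92
  E = 43
  B = 203 − 5·92 − 4·43 = -429
Policy A (G − 19, E − 9):
  G = 92 − 19 = 73
  E = 43 − 9 = 34
  B = 203 − 5·73 − 4·34 = -298
Change in B: -298 − (-429) = 131

131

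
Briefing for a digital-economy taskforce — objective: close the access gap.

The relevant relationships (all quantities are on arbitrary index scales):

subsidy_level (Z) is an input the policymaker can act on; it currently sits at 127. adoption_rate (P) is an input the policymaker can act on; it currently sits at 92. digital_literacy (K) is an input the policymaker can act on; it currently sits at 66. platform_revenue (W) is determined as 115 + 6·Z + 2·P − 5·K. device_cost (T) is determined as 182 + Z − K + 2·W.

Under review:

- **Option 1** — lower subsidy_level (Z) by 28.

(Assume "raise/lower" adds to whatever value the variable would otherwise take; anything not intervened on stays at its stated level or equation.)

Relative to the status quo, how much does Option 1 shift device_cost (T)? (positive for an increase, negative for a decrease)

-364

Baseline:
  Z = 127
  P = 92
  K = 66
  W = 115 + 6·127 + 2·92 − 5·66 = 731
  T = 182 + 127 − 66 + 2·731 = 1705
Option 1 (Z − 28):
  Z = 127 − 28 = 99
  P = 92
  K = 66
  W = 115 + 6·99 + 2·92 − 5·66 = 563
  T = 182 + 99 − 66 + 2·563 = 1341
Change in T: 1341 − 1705 = -364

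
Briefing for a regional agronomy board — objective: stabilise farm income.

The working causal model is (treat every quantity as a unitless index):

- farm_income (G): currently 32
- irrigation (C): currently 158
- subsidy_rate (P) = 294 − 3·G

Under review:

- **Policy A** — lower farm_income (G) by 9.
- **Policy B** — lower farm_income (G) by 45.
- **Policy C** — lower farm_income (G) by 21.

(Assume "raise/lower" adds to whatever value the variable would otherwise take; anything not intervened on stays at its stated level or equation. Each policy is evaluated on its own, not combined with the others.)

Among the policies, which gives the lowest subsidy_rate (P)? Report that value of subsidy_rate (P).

Policy A (G − 9):
  G = 32 − 9 = 23
  P = 294 − 3·23 = 225
Policy B (G − 45):
  G = 32 − 45 = -13
  P = 294 − 3·(-13) = 333
Policy C (G − 21):
  G = 32 − 21 = 11
  P = 294 − 3·11 = 261
Comparing — Policy A: P=225, Policy B: P=333, Policy C: P=261. Lowest is 225 (Policy A).

225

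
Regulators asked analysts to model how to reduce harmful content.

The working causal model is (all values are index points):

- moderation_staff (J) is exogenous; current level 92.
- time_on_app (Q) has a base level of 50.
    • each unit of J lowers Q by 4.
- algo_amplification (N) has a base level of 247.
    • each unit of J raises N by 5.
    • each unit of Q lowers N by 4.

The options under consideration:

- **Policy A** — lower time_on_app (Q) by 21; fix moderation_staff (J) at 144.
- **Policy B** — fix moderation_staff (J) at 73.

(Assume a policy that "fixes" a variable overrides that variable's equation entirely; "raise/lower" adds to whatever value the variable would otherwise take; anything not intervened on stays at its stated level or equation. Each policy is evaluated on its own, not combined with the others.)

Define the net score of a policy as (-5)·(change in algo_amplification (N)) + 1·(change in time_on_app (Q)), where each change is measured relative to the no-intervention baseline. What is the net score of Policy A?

-6109

Baseline:
  J = 92
  Q = 50 − 4·92 = -318
  N = 247 + 5·92 − 4·(-318) = 1979
Policy A (Q − 21, J := 144):
  J = 144
  Q = 50 − 4·144 (−21 from intervention) = -547
  N = 247 + 5·144 − 4·(-547) = 3155
ΔN = 3155 − 1979 = 1176; ΔQ = -547 − (-318) = -229
Score = (-5)·1176 + 1·(-229) = -6109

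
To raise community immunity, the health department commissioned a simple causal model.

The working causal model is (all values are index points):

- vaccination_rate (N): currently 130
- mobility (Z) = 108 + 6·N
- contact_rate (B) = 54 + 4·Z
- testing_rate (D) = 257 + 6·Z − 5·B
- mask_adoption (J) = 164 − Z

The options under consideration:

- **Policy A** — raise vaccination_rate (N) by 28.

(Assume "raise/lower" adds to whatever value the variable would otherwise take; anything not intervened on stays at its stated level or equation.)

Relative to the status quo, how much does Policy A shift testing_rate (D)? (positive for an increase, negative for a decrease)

Baseline:
  N = 130
  Z = 108 + 6·130 = 888
  B = 54 + 4·888 = 3606
  D = 257 + 6·888 − 5·3606 = -12445
Policy A (N + 28):
  N = 130 + 28 = 158
  Z = 108 + 6·158 = 1056
  B = 54 + 4·1056 = 4278
  D = 257 + 6·1056 − 5·4278 = -14797
Change in D: -14797 − (-12445) = -2352

-2352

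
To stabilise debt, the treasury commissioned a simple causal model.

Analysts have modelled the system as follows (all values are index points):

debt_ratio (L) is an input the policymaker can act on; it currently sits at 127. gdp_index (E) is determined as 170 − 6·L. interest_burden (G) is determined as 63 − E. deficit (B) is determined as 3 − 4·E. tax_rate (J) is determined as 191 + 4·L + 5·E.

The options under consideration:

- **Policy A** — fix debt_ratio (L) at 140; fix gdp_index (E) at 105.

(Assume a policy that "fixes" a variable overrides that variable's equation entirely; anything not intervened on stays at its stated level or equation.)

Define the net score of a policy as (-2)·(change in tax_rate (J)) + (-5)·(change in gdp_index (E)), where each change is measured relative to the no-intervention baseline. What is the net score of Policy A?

-10559

Baseline:
  L = 127
  E = 170 − 6·127 = -592
  J = 191 + 4·127 + 5·(-592) = -2261
Policy A (L := 140, E := 105):
  L = 140
  E = 105
  J = 191 + 4·140 + 5·105 = 1276
ΔJ = 1276 − (-2261) = 3537; ΔE = 105 − (-592) = 697
Score = (-2)·3537 + (-5)·697 = -10559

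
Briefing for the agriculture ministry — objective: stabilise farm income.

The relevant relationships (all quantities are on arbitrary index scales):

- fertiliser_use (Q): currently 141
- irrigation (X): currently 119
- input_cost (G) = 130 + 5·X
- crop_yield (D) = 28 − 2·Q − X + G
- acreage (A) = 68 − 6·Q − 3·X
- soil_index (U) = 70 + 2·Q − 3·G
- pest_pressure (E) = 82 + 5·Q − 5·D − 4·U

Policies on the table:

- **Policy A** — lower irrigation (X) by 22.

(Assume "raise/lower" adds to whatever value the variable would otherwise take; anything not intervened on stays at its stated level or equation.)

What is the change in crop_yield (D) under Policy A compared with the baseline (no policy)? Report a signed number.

-88

Baseline:
  Q = 141
  X = 119
  G = 130 + 5·119 = 725
  D = 28 − 2·141 − 119 + 725 = 352
Policy A (X − 22):
  Q = 141
  X = 119 − 22 = 97
  G = 130 + 5·97 = 615
  D = 28 − 2·141 − 97 + 615 = 264
Change in D: 264 − 352 = -88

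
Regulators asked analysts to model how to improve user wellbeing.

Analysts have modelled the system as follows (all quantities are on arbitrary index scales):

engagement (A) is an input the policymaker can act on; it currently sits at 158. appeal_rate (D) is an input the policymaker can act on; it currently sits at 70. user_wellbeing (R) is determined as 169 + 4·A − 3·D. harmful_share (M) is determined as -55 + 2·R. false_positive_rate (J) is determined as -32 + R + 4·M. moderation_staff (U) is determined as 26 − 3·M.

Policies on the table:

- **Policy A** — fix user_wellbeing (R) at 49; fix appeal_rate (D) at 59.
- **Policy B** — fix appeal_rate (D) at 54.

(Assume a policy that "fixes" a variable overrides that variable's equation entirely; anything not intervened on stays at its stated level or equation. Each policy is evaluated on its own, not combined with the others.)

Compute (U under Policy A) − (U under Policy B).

Policy A (R := 49, D := 59):
  A = 158
  D = 59
  R = 49
  M = -55 + 2·49 = 43
  U = 26 − 3·43 = -103
Policy B (D := 54):
  A = 158
  D = 54
  R = 169 + 4·158 − 3·54 = 639
  M = -55 + 2·639 = 1223
  U = 26 − 3·1223 = -3643
U: -103 − (-3643) = 3540

3540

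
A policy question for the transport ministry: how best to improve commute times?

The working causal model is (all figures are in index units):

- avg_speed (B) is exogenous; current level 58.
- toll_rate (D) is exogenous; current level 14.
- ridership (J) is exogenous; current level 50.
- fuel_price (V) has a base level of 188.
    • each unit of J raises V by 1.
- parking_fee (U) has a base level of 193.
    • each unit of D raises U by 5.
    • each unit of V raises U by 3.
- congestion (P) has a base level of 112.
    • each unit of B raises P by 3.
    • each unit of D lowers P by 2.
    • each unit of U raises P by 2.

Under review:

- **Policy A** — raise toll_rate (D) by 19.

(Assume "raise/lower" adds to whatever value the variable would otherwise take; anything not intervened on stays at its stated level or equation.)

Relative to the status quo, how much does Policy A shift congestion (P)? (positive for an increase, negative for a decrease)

152

Baseline:
  B = 58
  D = 14
  J = 50
  V = 188 + 50 = 238
  U = 193 + 5·14 + 3·238 = 977
  P = 112 + 3·58 − 2·14 + 2·977 = 2212
Policy A (D + 19):
  B = 58
  D = 14 + 19 = 33
  J = 50
  V = 188 + 50 = 238
  U = 193 + 5·33 + 3·238 = 1072
  P = 112 + 3·58 − 2·33 + 2·1072 = 2364
Change in P: 2364 − 2212 = 152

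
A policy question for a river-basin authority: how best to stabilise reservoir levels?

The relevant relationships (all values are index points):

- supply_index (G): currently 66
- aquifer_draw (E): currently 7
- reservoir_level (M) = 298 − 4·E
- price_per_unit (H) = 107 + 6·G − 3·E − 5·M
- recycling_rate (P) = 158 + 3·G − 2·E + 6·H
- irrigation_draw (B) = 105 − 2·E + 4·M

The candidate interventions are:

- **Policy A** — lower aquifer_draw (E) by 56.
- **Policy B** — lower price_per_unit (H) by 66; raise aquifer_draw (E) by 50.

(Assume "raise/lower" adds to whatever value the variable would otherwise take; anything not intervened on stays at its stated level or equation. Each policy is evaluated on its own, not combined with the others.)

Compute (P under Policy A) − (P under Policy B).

-10204

Policy A (E − 56):
  G = 66
  E = 7 − 56 = -49
  M = 298 − 4·(-49) = 494
  H = 107 + 6·66 − 3·(-49) − 5·494 = -1820
  P = 158 + 3·66 − 2·(-49) + 6·(-1820) = -10466
Policy B (H − 66, E + 50):
  G = 66
  E = 7 + 50 = 57
  M = 298 − 4·57 = 70
  H = 107 + 6·66 − 3·57 − 5·70 (−66 from intervention) = -84
  P = 158 + 3·66 − 2·57 + 6·(-84) = -262
P: -10466 − (-262) = -10204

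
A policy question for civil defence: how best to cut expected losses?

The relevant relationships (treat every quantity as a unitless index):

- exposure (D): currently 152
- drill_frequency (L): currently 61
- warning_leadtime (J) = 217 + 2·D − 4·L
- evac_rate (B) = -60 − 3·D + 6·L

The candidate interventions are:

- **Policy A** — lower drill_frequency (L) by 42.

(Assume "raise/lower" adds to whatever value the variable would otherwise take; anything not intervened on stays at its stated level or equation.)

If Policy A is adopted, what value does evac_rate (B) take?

-402

Policy A (L − 42):
  D = 152
  L = 61 − 42 = 19
  B = -60 − 3·152 + 6·19 = -402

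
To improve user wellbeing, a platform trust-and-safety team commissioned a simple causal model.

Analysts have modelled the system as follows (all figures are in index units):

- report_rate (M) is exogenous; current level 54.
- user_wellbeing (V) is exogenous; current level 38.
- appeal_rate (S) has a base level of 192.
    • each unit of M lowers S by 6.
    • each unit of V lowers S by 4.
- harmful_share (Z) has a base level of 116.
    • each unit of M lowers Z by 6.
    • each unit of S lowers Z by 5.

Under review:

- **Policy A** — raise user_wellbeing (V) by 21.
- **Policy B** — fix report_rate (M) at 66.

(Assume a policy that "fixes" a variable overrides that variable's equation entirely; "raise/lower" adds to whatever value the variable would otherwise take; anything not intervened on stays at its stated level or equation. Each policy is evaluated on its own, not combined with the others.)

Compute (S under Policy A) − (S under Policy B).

-12

Policy A (V + 21):
  M = 54
  V = 38 + 21 = 59
  S = 192 − 6·54 − 4·59 = -368
Policy B (M := 66):
  M = 66
  V = 38
  S = 192 − 6·66 − 4·38 = -356
S: -368 − (-356) = -12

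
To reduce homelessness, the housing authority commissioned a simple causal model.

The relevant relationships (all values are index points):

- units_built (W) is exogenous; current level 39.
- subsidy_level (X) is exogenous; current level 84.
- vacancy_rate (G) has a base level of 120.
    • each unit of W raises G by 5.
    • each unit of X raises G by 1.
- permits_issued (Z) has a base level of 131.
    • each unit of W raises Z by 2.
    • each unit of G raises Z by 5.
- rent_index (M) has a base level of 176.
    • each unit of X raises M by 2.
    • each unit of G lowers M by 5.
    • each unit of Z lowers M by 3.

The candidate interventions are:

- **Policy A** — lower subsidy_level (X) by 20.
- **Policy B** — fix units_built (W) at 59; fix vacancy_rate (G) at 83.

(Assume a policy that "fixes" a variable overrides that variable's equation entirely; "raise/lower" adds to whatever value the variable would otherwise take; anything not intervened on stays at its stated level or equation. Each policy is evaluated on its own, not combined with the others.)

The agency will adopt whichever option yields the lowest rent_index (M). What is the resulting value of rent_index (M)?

Policy A (X − 20):
  W = 39
  X = 84 − 20 = 64
  G = 120 + 5·39 + 64 = 379
  Z = 131 + 2·39 + 5·379 = 2104
  M = 176 + 2·64 − 5·379 − 3·2104 = -7903
Policy B (W := 59, G := 83):
  W = 59
  X = 84
  G = 83
  Z = 131 + 2·59 + 5·83 = 664
  M = 176 + 2·84 − 5·83 − 3·664 = -2063
Comparing — Policy A: M=-7903, Policy B: M=-2063. Lowest is -7903 (Policy A).

-7903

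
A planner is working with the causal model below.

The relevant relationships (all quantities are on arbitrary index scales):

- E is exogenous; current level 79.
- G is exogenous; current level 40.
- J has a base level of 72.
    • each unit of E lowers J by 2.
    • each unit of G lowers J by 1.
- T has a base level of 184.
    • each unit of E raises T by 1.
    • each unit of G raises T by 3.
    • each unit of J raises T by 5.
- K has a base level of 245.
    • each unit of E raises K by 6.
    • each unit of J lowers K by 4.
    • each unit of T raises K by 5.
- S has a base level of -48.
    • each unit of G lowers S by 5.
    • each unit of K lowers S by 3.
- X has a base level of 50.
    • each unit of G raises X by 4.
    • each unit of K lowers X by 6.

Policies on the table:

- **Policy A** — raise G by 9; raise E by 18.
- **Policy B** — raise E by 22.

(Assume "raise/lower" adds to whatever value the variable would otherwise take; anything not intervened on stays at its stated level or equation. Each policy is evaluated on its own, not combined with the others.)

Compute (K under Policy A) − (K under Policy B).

Policy A (G + 9, E + 18):
  E = 79 + 18 = 97
  G = 40 + 9 = 49
  J = 72 − 2·97 − 49 = -171
  T = 184 + 97 + 3·49 + 5·(-171) = -427
  K = 245 + 6·97 − 4·(-171) + 5·(-427) = -624
Policy B (E + 22):
  E = 79 + 22 = 101
  G = 40
  J = 72 − 2·101 − 40 = -170
  T = 184 + 101 + 3·40 + 5·(-170) = -445
  K = 245 + 6·101 − 4·(-170) + 5·(-445) = -694
K: -624 − (-694) = 70

70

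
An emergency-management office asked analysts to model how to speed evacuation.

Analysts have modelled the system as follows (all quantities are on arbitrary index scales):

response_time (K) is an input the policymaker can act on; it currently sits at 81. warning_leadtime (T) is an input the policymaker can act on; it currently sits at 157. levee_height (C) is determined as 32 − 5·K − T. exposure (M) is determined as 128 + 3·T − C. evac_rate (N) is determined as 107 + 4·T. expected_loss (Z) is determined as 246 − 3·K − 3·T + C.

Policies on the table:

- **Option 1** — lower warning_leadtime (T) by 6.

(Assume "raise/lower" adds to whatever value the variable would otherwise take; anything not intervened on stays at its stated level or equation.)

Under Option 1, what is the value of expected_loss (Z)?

-974

Option 1 (T − 6):
  K = 81
  T = 157 − 6 = 151
  C = 32 − 5·81 − 151 = -524
  Z = 246 − 3·81 − 3·151 + (-524) = -974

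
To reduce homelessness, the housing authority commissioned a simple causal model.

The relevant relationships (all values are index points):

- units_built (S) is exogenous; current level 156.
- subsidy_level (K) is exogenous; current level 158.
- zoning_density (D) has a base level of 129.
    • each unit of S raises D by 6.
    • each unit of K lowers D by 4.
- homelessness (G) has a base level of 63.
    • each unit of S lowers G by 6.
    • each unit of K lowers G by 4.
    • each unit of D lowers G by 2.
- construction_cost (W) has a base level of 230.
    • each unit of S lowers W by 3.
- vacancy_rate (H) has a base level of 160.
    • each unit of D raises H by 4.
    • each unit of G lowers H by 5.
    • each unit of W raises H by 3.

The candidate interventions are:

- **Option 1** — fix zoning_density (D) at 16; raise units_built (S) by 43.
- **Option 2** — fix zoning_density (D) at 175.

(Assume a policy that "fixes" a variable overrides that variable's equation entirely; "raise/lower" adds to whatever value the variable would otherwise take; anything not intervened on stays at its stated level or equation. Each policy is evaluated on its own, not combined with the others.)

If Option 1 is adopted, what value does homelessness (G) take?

Option 1 (D := 16, S + 43):
  S = 156 + 43 = 199
  K = 158
  D = 16
  G = 63 − 6·199 − 4·158 − 2·16 = -1795

-1795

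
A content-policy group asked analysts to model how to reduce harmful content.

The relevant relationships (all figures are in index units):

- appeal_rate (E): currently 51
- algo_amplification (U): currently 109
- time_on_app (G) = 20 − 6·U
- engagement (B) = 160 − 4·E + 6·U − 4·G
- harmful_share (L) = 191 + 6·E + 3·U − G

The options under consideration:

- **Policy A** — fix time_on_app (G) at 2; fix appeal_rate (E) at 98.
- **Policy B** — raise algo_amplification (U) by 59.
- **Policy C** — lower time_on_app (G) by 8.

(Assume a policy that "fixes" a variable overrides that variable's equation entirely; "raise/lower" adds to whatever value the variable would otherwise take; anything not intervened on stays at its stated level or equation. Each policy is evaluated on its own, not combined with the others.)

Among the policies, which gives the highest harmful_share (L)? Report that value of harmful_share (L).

1989

Policy A (G := 2, E := 98):
  E = 98
  U = 109
  G = 2
  L = 191 + 6·98 + 3·109 − 2 = 1104
Policy B (U + 59):
  E = 51
  U = 109 + 59 = 168
  G = 20 − 6·168 = -988
  L = 191 + 6·51 + 3·168 − (-988) = 1989
Policy C (G − 8):
  E = 51
  U = 109
  G = 20 − 6·109 (−8 from intervention) = -642
  L = 191 + 6·51 + 3·109 − (-642) = 1466
Comparing — Policy A: L=1104, Policy B: L=1989, Policy C: L=1466. Highest is 1989 (Policy B).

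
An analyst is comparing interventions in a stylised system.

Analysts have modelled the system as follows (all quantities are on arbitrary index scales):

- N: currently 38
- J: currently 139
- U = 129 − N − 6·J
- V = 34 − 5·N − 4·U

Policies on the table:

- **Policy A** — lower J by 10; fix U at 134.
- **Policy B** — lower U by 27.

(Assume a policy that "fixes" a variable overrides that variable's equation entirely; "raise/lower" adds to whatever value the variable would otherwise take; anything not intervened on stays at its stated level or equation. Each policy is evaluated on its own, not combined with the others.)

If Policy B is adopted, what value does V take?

Policy B (U − 27):
  N = 38
  J = 139
  U = 129 − 38 − 6·139 (−27 from intervention) = -770
  V = 34 − 5·38 − 4·(-770) = 2924

2924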